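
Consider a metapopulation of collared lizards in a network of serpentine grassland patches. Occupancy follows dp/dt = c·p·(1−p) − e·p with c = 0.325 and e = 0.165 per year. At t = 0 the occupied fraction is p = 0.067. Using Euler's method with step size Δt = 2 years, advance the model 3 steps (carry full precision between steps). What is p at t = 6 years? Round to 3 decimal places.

Update rule: p ← p + [c·p·(1−p) − e·p]·Δt with Δt = 2.
p: 0.06700 → 0.08552  (Δp = +0.01852)
p: 0.08552 → 0.10814  (Δp = +0.02261)
p: 0.10814 → 0.13514  (Δp = +0.02700)

0.135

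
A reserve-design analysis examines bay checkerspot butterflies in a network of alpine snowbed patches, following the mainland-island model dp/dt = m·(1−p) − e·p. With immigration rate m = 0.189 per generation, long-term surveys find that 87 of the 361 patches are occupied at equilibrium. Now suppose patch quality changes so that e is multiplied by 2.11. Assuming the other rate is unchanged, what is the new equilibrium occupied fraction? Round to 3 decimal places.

0.131

Observed p* = 87/361 = 0.24100.
Balance m(1−p*) = e·p* gives e = m(1−p*)/p* = 0.189×0.75900/0.24100 = 0.59523.
New p* = m/(m+e) = 0.18900/(0.18900+1.25594) = 0.13080.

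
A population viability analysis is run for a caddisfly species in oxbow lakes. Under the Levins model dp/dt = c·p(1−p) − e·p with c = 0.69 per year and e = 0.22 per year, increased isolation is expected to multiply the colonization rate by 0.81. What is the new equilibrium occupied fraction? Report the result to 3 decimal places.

Before: p* = 1 − 0.22/0.69 = 0.6812.
After the change, c = 0.5589, e = 0.22, so p* = 1 − 0.22/0.5589 = 0.6064.

0.606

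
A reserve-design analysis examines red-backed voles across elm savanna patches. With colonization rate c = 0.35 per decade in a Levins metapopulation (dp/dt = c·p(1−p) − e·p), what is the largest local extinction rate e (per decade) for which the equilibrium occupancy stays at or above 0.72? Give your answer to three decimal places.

1 − e/c ≥ 0.72 ⇒ e ≤ c(1 − 0.72) = 0.35 × 0.2800.
e_max = 0.0980.

0.098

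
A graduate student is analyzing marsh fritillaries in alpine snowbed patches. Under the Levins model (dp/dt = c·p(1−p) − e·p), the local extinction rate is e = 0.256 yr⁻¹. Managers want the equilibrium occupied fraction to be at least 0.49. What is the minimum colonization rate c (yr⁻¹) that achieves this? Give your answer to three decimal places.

0.502

p* = 1 − e/c ≥ 0.49 requires e/c ≤ 0.5100, i.e. c ≥ e/0.5100.
c_min = 0.256/0.5100 = 0.5020.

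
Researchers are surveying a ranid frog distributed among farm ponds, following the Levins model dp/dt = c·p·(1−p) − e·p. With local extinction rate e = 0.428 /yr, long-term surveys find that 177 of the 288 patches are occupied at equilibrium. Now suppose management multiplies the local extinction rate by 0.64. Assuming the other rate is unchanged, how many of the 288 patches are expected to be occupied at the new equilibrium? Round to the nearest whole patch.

Observed p* = 177/288 = 0.61458.
Balance c(1−p*) = e gives c = e/(1 − 0.61458) = 0.428/0.38542 = 1.11048.
New p* = 1 − e/c = 1 − 0.27392/1.11048 = 0.75333.
Expected occupied = 288 × 0.75333 = 216.96 ≈ 217.

217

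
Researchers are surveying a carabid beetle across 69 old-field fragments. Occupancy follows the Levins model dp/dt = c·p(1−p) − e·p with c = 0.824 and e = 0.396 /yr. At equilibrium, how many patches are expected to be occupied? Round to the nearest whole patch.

p* = 1 − e/c = 1 − 0.396/0.824 = 0.5194.
Expected occupied patches = N × p* = 69 × 0.5194 = 35.84 ≈ 36.

36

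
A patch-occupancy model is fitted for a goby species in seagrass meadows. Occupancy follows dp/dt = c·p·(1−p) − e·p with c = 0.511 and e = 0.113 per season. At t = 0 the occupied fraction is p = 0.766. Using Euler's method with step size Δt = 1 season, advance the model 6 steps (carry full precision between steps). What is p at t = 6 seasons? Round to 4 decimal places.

Update rule: p ← p + [c·p·(1−p) − e·p]·Δt with Δt = 1.
step 1: Δp = +0.00504, p = 0.77104
step 2: Δp = +0.00308, p = 0.77412
step 3: Δp = +0.00188, p = 0.77600
step 4: Δp = +0.00114, p = 0.77713
step 5: Δp = +0.00069, p = 0.77782
step 6: Δp = +0.00041, p = 0.77824

0.7782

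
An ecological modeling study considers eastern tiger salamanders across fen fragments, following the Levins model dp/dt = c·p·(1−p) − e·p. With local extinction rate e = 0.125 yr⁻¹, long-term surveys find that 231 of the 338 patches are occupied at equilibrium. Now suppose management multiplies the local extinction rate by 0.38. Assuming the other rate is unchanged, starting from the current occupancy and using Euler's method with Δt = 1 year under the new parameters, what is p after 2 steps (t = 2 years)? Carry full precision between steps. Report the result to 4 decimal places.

0.7781

Observed p* = 231/338 = 0.68343.
Balance c(1−p*) = e gives c = e/(1 − 0.68343) = 0.125/0.31657 = 0.39486.
Starting from p₀ = 0.68343; update p ← p + (dp/dt)·Δt with the new parameters.
p: 0.68343 → 0.73640  (Δp = +0.05297)
p: 0.73640 → 0.77807  (Δp = +0.04167)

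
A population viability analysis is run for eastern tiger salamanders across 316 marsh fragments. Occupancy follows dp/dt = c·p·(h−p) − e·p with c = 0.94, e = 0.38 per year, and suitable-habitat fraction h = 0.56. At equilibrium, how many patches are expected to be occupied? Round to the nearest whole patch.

49

p* = h − e/c = 0.56 − 0.4043 = 0.1557.
Expected occupied patches = N × p* = 316 × 0.1557 = 49.22 ≈ 49.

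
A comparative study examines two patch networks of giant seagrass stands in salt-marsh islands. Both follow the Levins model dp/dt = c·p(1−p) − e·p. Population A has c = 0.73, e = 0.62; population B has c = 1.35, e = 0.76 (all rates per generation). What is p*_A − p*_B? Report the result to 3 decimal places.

A: p*_A = 1 − 0.62/0.73 = 0.1507.
B: p*_B = 1 − 0.76/1.35 = 0.4370.
p*_A − p*_B = 0.1507 − 0.4370 = -0.2864.

-0.286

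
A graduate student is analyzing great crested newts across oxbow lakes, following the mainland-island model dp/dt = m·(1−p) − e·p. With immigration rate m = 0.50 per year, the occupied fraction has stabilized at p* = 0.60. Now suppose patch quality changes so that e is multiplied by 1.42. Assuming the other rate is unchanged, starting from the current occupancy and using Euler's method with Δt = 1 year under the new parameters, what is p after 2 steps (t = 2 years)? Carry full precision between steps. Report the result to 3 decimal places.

0.514

Balance m(1−p*) = e·p* gives e = m(1−p*)/p* = 0.50×0.40000/0.60000 = 0.33333.
Starting from p₀ = 0.60000; update p ← p + (dp/dt)·Δt with the new parameters.
p: 0.60000 → 0.51600  (Δp = -0.08400)
p: 0.51600 → 0.51376  (Δp = -0.00224)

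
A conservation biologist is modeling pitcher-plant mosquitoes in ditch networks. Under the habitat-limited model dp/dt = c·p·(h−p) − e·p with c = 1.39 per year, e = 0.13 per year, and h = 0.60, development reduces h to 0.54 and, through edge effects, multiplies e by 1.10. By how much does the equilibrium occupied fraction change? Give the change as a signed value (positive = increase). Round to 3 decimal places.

Before: p* = h − e/c = 0.60 − 0.13/1.39 = 0.60 − 0.0935 = 0.5065.
After: c = 1.39, e = 0.143, h = 0.54; p* = 0.54 − 0.143/1.39 = 0.4371.
Δp* = 0.4371 − 0.5065 = -0.0694.

-0.069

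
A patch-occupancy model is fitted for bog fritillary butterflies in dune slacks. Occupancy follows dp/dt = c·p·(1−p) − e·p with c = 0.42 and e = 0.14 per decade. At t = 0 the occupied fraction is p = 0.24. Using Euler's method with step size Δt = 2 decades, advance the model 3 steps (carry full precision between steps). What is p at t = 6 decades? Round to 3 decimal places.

Update rule: p ← p + [c·p·(1−p) − e·p]·Δt with Δt = 2.
  1  |  dp/dt·Δt = +0.086016  |  p_1 = 0.326016
  2  |  dp/dt·Δt = +0.093288  |  p_2 = 0.419304
  3  |  dp/dt·Δt = +0.087125  |  p_3 = 0.506429

0.506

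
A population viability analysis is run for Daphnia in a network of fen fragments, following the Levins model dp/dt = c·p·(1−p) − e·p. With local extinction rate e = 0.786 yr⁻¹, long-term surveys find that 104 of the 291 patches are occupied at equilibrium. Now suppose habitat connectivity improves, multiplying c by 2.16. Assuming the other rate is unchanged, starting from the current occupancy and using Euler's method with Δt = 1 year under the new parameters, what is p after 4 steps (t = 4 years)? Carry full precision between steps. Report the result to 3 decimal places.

0.714

Observed p* = 104/291 = 0.35739.
Balance c(1−p*) = e gives c = e/(1 − 0.35739) = 0.786/0.64261 = 1.22313.
Starting from p₀ = 0.35739; update p ← p + (dp/dt)·Δt with the new parameters.
t = 1: p = 0.35739 + (+0.32585) = 0.68324
t = 2: p = 0.68324 + (+0.03476) = 0.71800
t = 3: p = 0.71800 + (-0.02940) = 0.68859
t = 4: p = 0.68859 + (+0.02529) = 0.71388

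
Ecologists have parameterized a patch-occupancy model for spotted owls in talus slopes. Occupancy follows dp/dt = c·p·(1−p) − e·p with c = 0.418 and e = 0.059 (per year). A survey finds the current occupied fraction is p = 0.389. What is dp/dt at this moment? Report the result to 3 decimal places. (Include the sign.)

0.076

Colonization term: c·p·(1−p) = 0.418×0.389×0.6110 = 0.09935.
Extinction term: e·p = 0.02295.
dp/dt = 0.09935 − 0.02295 = 0.07640.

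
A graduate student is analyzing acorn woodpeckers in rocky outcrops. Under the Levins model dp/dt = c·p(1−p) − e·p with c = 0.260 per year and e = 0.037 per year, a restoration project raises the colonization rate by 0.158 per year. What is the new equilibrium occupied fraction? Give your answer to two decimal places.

0.91

Before: p* = 1 − 0.037/0.260 = 0.8577.
After the change, c = 0.418, e = 0.037, so p* = 1 − 0.037/0.418 = 0.9115.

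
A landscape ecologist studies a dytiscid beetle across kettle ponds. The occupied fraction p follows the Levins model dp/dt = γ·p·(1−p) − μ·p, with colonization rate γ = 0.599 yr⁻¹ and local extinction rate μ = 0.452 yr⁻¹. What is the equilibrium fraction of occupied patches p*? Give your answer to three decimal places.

Setting dp/dt = 0 and dividing through by p* gives γ·(1−p*) = μ.
So p* = 1 − μ/γ = 1 − 0.452/0.599 = 1 − 0.7546 = 0.2454.

0.245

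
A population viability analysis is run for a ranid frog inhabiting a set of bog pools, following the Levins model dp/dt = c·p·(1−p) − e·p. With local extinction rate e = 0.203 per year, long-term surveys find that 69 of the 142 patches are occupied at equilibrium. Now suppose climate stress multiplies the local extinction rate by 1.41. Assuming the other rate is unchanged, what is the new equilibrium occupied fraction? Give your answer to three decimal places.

0.275

Observed p* = 69/142 = 0.48592.
Balance c(1−p*) = e gives c = e/(1 − 0.48592) = 0.203/0.51408 = 0.39488.
New p* = 1 − e/c = 1 − 0.28623/0.39488 = 0.27515.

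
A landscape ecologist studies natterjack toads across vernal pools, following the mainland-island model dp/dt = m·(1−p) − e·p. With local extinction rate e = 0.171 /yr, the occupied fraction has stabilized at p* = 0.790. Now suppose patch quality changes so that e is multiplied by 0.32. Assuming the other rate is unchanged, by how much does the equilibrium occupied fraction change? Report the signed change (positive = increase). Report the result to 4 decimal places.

Balance m(1−p*) = e·p* gives m = e·p*/(1−p*) = 0.171×0.79000/0.21000 = 0.64329.
New p* = m/(m+e) = 0.64329/(0.64329+0.05472) = 0.92161.
Δp* = 0.92161 − 0.79000 = +0.13161.

0.1316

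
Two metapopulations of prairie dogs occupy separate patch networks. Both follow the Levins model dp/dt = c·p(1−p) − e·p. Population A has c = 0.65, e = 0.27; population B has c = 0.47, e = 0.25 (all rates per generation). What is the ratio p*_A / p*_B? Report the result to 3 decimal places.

A: p*_A = 1 − 0.27/0.65 = 0.5846.
B: p*_B = 1 − 0.25/0.47 = 0.4681.
p*_A / p*_B = 0.5846/0.4681 = 1.2490.

1.249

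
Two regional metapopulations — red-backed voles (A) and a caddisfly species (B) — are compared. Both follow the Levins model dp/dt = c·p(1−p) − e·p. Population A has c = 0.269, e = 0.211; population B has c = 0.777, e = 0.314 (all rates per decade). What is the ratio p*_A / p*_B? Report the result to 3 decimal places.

A: p*_A = 1 − 0.211/0.269 = 0.2156.
B: p*_B = 1 − 0.314/0.777 = 0.5959.
p*_A / p*_B = 0.2156/0.5959 = 0.3618.

0.362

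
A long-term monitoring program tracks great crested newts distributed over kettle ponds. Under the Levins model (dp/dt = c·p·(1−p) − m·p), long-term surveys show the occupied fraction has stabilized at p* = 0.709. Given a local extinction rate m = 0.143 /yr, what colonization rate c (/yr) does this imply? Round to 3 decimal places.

0.491

At equilibrium c(1−p*) = m, so c = m/(1−p*).
c = 0.143/(1 − 0.709) = 0.143/0.2910 = 0.4914.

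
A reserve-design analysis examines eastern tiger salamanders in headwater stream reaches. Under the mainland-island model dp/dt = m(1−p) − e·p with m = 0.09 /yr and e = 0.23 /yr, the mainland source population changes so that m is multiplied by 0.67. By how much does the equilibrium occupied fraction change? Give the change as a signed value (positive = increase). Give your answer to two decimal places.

-0.07

Before: p* = 0.09/(0.09+0.23) = 0.2812.
After: m = 0.0603, e = 0.23; p* = 0.0603/0.2903 = 0.2077.
Δp* = 0.2077 − 0.2812 = -0.0735.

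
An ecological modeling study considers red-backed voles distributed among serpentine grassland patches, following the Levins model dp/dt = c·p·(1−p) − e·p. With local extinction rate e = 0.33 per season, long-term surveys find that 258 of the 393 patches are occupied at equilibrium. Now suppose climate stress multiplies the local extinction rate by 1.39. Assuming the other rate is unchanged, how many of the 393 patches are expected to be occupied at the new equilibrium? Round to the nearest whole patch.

205

Observed p* = 258/393 = 0.65649.
Balance c(1−p*) = e gives c = e/(1 − 0.65649) = 0.33/0.34351 = 0.96067.
New p* = 1 − e/c = 1 − 0.45870/0.96067 = 0.52252.
Expected occupied = 393 × 0.52252 = 205.35 ≈ 205.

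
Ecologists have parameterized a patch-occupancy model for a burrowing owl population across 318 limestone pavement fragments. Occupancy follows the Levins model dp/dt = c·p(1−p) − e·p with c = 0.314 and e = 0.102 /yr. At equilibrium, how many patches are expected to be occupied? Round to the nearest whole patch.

p* = 1 − e/c = 1 − 0.102/0.314 = 0.6752.
Expected occupied patches = N × p* = 318 × 0.6752 = 214.70 ≈ 215.

215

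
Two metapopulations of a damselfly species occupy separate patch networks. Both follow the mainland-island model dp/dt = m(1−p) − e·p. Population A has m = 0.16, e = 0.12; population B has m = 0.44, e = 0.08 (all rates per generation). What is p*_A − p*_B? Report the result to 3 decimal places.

-0.275

A: p*_A = m/(m+e) = 0.16/0.2800 = 0.5714.
B: p*_B = 0.44/0.5200 = 0.8462.
p*_A − p*_B = 0.5714 − 0.8462 = -0.2747.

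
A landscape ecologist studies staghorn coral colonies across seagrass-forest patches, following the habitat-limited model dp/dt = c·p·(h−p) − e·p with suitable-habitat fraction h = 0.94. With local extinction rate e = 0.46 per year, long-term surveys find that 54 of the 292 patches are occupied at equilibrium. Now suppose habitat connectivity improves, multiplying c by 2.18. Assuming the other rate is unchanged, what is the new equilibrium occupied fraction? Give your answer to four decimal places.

0.5936

Observed p* = 54/292 = 0.18493.
Balance c(h−p*) = e gives c = e/(0.94 − 0.18493) = 0.46/0.75507 = 0.60922.
New p* = 0.94 − e/c = 0.94 − 0.46000/1.32810 = 0.59364.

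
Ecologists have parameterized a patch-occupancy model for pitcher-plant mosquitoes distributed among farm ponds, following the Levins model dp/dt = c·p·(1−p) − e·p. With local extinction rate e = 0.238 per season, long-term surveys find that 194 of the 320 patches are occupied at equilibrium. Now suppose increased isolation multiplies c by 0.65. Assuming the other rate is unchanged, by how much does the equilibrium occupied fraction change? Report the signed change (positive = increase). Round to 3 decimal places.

Observed p* = 194/320 = 0.60625.
Balance c(1−p*) = e gives c = e/(1 − 0.60625) = 0.238/0.39375 = 0.60444.
New p* = 1 − e/c = 1 − 0.23800/0.39289 = 0.39423.
Δp* = 0.39423 − 0.60625 = -0.21202.

-0.212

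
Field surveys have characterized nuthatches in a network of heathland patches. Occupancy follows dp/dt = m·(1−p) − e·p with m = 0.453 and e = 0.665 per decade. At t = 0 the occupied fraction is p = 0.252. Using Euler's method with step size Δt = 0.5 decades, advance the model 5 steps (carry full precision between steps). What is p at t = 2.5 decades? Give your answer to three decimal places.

Update rule: p ← p + [m·(1−p) − e·p]·Δt with Δt = 0.5.
  1  |  dp/dt·Δt = +0.085632  |  p_1 = 0.337632
  2  |  dp/dt·Δt = +0.037764  |  p_2 = 0.375396
  3  |  dp/dt·Δt = +0.016654  |  p_3 = 0.392050
  4  |  dp/dt·Δt = +0.007344  |  p_4 = 0.399394
  5  |  dp/dt·Δt = +0.003239  |  p_5 = 0.402633

0.403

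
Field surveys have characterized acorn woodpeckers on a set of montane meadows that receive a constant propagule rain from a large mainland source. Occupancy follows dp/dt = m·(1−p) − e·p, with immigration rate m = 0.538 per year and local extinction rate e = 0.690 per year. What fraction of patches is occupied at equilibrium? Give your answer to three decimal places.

Setting dp/dt = 0: m − m·p* = e·p*, so m = (m+e)·p*.
p* = m/(m+e) = 0.538/(0.538+0.690) = 0.538/1.2280 = 0.4381.

0.438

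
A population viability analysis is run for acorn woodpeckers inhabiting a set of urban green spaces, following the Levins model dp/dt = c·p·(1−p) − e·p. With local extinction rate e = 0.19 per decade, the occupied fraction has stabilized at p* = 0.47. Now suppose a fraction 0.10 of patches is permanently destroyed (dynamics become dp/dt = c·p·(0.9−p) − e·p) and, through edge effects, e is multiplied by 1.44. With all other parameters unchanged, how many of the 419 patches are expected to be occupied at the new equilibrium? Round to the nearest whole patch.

Balance c(1−p*) = e gives c = e/(1 − 0.47000) = 0.19/0.53000 = 0.35849.
New p* = 0.9 − e/c = 0.9 − 0.27360/0.35849 = 0.13680.
Expected occupied = 419 × 0.13680 = 57.32 ≈ 57.

57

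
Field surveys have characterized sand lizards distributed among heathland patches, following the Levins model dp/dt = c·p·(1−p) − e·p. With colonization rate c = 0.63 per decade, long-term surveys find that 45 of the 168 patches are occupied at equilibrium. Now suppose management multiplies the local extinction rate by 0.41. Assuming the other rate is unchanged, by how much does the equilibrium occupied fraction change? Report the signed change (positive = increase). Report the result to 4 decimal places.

0.4320

Observed p* = 45/168 = 0.26786.
Balance c(1−p*) = e gives e = 0.63×(1 − 0.26786) = 0.46125.
New p* = 1 − e/c = 1 − 0.18911/0.63000 = 0.69983.
Δp* = 0.69983 − 0.26786 = +0.43197.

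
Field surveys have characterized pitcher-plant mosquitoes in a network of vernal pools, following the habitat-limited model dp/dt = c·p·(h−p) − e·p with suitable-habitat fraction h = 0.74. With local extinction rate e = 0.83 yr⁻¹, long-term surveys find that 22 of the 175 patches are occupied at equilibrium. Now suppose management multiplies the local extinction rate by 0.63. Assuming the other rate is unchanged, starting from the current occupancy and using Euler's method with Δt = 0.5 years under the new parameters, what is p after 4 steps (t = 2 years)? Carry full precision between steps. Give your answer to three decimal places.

0.207

Observed p* = 22/175 = 0.12571.
Balance c(h−p*) = e gives c = e/(0.74 − 0.12571) = 0.83/0.61429 = 1.35116.
Starting from p₀ = 0.12571; update p ← p + (dp/dt)·Δt with the new parameters.
  1  |  dp/dt·Δt = +0.019303  |  p_1 = 0.145018
  2  |  dp/dt·Δt = +0.020376  |  p_2 = 0.165394
  3  |  dp/dt·Δt = +0.020963  |  p_3 = 0.186357
  4  |  dp/dt·Δt = +0.020980  |  p_4 = 0.207337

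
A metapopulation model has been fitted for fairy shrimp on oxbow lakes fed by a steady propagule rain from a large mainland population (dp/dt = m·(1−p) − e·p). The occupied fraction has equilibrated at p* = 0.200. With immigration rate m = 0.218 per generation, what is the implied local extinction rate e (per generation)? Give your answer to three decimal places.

At equilibrium m(1−p*) = e·p*, so e = m(1−p*)/p*.
e = 0.218 × 0.8000 / 0.200 = 0.8720.

0.872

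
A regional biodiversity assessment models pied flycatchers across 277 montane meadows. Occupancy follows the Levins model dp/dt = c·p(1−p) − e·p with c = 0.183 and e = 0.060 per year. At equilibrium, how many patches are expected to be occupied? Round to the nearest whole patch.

186

p* = 1 − e/c = 1 − 0.060/0.183 = 0.6721.
Expected occupied patches = N × p* = 277 × 0.6721 = 186.18 ≈ 186.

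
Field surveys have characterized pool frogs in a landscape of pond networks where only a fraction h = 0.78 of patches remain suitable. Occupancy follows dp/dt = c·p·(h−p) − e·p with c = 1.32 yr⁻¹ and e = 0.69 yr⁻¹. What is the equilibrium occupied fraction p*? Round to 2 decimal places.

Setting dp/dt = 0 and dividing by p* gives c·(h−p*) = e.
So p* = h − e/c = 0.78 − 0.69/1.32 = 0.78 − 0.5227 = 0.2573.

0.26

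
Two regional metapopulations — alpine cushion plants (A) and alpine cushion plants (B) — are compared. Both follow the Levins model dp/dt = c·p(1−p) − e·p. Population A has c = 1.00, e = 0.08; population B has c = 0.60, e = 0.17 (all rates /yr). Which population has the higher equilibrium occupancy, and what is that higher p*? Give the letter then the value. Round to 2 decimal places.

A, 0.92

A: p*_A = 1 − 0.08/1.00 = 0.9200.
B: p*_B = 1 − 0.17/0.60 = 0.7167.
A is higher at 0.9200.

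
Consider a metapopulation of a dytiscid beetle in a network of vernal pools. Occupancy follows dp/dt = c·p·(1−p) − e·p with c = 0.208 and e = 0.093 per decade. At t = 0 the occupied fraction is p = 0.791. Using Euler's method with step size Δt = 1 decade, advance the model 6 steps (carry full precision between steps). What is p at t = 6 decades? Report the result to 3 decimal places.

0.643

Update rule: p ← p + [c·p·(1−p) − e·p]·Δt with Δt = 1.
t = 1: p = 0.79100 + (-0.03918) = 0.75182
t = 2: p = 0.75182 + (-0.03111) = 0.72071
t = 3: p = 0.72071 + (-0.02516) = 0.69555
t = 4: p = 0.69555 + (-0.02064) = 0.67491
t = 5: p = 0.67491 + (-0.01713) = 0.65778
t = 6: p = 0.65778 + (-0.01435) = 0.64343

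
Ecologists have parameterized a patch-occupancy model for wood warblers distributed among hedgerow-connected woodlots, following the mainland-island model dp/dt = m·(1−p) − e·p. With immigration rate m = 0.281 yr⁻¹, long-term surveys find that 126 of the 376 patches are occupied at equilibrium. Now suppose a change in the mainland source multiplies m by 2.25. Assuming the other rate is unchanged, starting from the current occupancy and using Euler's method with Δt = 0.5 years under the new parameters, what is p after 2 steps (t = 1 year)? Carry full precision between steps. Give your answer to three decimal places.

0.499

Observed p* = 126/376 = 0.33511.
Balance m(1−p*) = e·p* gives e = m(1−p*)/p* = 0.281×0.66489/0.33511 = 0.55754.
Starting from p₀ = 0.33511; update p ← p + (dp/dt)·Δt with the new parameters.
t = 0.5: p = 0.33511 + (+0.11677) = 0.45188
t = 1: p = 0.45188 + (+0.04730) = 0.49918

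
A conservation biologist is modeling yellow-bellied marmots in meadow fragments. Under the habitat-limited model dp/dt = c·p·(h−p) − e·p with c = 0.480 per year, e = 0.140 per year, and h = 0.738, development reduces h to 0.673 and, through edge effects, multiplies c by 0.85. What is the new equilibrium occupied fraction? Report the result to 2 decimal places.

Before: p* = h − e/c = 0.738 − 0.140/0.480 = 0.738 − 0.2917 = 0.4463.
After: c = 0.408, e = 0.14, h = 0.673; p* = 0.673 − 0.14/0.408 = 0.3299.

0.33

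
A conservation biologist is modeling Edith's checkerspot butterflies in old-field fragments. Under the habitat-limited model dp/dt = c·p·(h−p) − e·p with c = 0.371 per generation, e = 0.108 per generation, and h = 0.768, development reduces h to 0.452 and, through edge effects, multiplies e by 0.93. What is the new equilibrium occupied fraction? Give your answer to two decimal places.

0.18

Before: p* = h − e/c = 0.768 − 0.108/0.371 = 0.768 − 0.2911 = 0.4769.
After: c = 0.371, e = 0.10044, h = 0.452; p* = 0.452 − 0.10044/0.371 = 0.1813.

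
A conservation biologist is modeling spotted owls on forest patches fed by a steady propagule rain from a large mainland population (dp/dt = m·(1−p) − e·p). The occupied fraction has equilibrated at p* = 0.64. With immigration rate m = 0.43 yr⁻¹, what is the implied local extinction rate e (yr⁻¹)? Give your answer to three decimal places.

0.242

At equilibrium m(1−p*) = e·p*, so e = m(1−p*)/p*.
e = 0.43 × 0.3600 / 0.64 = 0.2419.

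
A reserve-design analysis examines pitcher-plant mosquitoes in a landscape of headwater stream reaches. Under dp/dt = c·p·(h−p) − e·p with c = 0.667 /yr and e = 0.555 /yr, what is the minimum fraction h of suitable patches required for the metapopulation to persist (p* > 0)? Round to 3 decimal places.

p* = h − e/c is positive only when h > e/c.
h_min = e/c = 0.555/0.667 = 0.8321.

0.832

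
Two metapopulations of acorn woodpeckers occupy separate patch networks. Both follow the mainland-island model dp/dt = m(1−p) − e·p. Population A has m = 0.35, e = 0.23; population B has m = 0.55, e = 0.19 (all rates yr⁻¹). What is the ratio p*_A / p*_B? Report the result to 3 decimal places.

A: p*_A = m/(m+e) = 0.35/0.5800 = 0.6034.
B: p*_B = 0.55/0.7400 = 0.7432.
p*_A / p*_B = 0.6034/0.7432 = 0.8119.

0.812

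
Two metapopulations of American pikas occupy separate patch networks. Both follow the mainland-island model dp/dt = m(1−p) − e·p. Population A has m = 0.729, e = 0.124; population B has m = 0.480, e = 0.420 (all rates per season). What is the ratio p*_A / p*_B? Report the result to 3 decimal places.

1.602

A: p*_A = m/(m+e) = 0.729/0.8530 = 0.8546.
B: p*_B = 0.480/0.9000 = 0.5333.
p*_A / p*_B = 0.8546/0.5333 = 1.6024.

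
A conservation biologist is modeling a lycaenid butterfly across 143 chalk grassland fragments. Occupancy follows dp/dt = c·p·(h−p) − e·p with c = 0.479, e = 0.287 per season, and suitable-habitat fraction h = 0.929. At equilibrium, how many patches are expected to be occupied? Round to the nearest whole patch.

p* = h − e/c = 0.929 − 0.5992 = 0.3298.
Expected occupied patches = N × p* = 143 × 0.3298 = 47.17 ≈ 47.

47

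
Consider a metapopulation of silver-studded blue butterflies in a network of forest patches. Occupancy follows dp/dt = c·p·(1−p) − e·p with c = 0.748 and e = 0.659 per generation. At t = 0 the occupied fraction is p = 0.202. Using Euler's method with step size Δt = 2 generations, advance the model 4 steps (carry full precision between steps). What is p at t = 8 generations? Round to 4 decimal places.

0.1440

Update rule: p ← p + [c·p·(1−p) − e·p]·Δt with Δt = 2.
p: 0.20200 → 0.17691  (Δp = -0.02509)
p: 0.17691 → 0.16158  (Δp = -0.01533)
p: 0.16158 → 0.15128  (Δp = -0.01030)
p: 0.15128 → 0.14397  (Δp = -0.00731)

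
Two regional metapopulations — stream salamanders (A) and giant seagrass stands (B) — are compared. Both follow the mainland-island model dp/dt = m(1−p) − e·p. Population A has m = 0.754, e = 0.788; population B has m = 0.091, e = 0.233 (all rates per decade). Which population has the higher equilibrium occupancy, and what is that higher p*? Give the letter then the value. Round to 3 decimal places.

A, 0.489

A: p*_A = m/(m+e) = 0.754/1.5420 = 0.4890.
B: p*_B = 0.091/0.3240 = 0.2809.
A is higher at 0.4890.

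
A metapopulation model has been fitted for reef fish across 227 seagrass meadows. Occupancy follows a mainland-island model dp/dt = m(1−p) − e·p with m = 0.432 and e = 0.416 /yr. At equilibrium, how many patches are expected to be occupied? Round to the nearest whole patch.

p* = m/(m+e) = 0.432/0.8480 = 0.5094.
Expected occupied patches = N × p* = 227 × 0.5094 = 115.64 ≈ 116.

116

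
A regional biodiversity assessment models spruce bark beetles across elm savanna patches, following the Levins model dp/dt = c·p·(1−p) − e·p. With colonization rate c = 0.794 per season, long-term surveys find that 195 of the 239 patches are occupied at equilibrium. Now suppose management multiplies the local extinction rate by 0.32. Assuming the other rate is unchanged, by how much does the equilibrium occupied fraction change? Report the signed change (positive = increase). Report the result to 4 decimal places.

0.1252

Observed p* = 195/239 = 0.81590.
Balance c(1−p*) = e gives e = 0.794×(1 − 0.81590) = 0.14618.
New p* = 1 − e/c = 1 − 0.04678/0.79400 = 0.94108.
Δp* = 0.94108 − 0.81590 = +0.12518.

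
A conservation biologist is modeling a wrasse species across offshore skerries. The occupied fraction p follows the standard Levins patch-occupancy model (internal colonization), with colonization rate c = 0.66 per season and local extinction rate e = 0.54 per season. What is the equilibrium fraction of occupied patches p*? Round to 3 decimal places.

At equilibrium, colonization balances extinction: c·p*·(1−p*) = e·p*.
So p* = 1 − e/c = 1 − 0.54/0.66 = 1 − 0.8182 = 0.1818.

0.182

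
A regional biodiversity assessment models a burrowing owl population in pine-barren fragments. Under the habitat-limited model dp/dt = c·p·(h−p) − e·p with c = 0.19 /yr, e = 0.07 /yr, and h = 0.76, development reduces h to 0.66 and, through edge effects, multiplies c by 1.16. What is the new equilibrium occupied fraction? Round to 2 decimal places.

0.34

Before: p* = h − e/c = 0.76 − 0.07/0.19 = 0.76 − 0.3684 = 0.3916.
After: c = 0.2204, e = 0.07, h = 0.66; p* = 0.66 − 0.07/0.2204 = 0.3424.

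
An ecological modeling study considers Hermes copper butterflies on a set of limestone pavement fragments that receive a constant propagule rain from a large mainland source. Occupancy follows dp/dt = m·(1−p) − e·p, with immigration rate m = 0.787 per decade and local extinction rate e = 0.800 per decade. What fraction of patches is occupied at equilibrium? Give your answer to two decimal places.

At equilibrium the propagule rain into empty patches balances local extinction: m(1−p*) = e·p*.
p* = m/(m+e) = 0.787/(0.787+0.800) = 0.787/1.5870 = 0.4959.

0.50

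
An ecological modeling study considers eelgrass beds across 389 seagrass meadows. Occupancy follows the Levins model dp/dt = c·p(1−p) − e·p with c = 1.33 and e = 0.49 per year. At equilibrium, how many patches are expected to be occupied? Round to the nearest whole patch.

p* = 1 − e/c = 1 − 0.49/1.33 = 0.6316.
Expected occupied patches = N × p* = 389 × 0.6316 = 245.68 ≈ 246.

246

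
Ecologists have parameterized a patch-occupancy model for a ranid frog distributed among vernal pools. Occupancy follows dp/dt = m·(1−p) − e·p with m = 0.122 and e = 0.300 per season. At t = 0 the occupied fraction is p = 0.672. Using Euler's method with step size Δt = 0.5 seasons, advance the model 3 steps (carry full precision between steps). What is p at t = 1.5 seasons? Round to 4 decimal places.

0.4772

Update rule: p ← p + [m·(1−p) − e·p]·Δt with Δt = 0.5.
step 1: Δp = -0.08079, p = 0.59121
step 2: Δp = -0.06374, p = 0.52746
step 3: Δp = -0.05029, p = 0.47717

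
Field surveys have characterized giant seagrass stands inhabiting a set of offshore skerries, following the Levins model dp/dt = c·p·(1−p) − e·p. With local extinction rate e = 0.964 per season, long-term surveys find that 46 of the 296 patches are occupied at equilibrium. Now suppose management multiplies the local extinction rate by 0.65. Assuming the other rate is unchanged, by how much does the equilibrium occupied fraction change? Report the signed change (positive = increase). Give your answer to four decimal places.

Observed p* = 46/296 = 0.15541.
Balance c(1−p*) = e gives c = e/(1 − 0.15541) = 0.964/0.84459 = 1.14138.
New p* = 1 − e/c = 1 − 0.62660/1.14138 = 0.45102.
Δp* = 0.45102 − 0.15541 = +0.29561.

0.2956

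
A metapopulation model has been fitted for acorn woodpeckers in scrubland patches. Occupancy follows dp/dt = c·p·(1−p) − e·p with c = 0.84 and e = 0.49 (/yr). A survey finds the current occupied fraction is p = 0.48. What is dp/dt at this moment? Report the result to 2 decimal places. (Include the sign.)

-0.03

Colonization term: c·p·(1−p) = 0.84×0.48×0.5200 = 0.20966.
Extinction term: e·p = 0.23520.
dp/dt = 0.20966 − 0.23520 = -0.02554.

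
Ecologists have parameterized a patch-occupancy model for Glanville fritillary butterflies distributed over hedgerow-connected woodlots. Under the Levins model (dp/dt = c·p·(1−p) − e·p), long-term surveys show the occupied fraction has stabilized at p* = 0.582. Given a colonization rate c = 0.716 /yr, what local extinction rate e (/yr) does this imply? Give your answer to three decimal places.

0.299

At equilibrium c(1−p*) = e.
e = 0.716 × (1 − 0.582) = 0.716 × 0.4180 = 0.2993.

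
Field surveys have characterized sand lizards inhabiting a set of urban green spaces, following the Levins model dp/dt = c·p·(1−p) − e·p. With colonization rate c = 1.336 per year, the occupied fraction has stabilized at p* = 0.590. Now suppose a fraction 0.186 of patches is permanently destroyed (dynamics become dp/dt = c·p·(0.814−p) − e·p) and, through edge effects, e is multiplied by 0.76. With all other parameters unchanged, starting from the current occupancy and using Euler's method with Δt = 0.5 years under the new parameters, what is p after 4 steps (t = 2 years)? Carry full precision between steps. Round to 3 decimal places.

Balance c(1−p*) = e gives e = 1.336×(1 − 0.59000) = 0.54776.
Starting from p₀ = 0.59000; update p ← p + (dp/dt)·Δt with the new parameters.
  1  |  dp/dt·Δt = -0.034525  |  p_1 = 0.555475
  2  |  dp/dt·Δt = -0.019694  |  p_2 = 0.535781
  3  |  dp/dt·Δt = -0.011947  |  p_3 = 0.523834
  4  |  dp/dt·Δt = -0.007500  |  p_4 = 0.516334

0.516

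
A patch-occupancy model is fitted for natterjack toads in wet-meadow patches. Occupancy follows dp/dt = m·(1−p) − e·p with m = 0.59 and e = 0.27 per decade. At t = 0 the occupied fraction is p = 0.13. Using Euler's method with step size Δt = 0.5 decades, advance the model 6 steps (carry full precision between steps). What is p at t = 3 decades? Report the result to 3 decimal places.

Update rule: p ← p + [m·(1−p) − e·p]·Δt with Δt = 0.5.
t = 0.5: p = 0.13000 + (+0.23910) = 0.36910
t = 1: p = 0.36910 + (+0.13629) = 0.50539
t = 1.5: p = 0.50539 + (+0.07768) = 0.58307
t = 2: p = 0.58307 + (+0.04428) = 0.62735
t = 2.5: p = 0.62735 + (+0.02524) = 0.65259
t = 3: p = 0.65259 + (+0.01439) = 0.66698

0.667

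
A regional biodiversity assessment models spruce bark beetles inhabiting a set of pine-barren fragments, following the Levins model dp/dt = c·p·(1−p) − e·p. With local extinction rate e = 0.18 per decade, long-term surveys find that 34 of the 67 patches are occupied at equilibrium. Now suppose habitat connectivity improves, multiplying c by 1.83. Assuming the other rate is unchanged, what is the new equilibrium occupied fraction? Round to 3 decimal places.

0.731

Observed p* = 34/67 = 0.50746.
Balance c(1−p*) = e gives c = e/(1 − 0.50746) = 0.18/0.49254 = 0.36545.
New p* = 1 − e/c = 1 − 0.18000/0.66877 = 0.73085.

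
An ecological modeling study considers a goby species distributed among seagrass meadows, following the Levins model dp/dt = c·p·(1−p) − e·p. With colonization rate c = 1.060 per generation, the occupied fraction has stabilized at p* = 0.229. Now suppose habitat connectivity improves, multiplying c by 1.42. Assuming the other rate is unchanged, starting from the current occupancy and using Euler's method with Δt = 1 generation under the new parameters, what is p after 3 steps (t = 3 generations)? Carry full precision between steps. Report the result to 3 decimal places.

0.422

Balance c(1−p*) = e gives e = 1.060×(1 − 0.22900) = 0.81726.
Starting from p₀ = 0.22900; update p ← p + (dp/dt)·Δt with the new parameters.
t = 1: p = 0.22900 + (+0.07860) = 0.30760
t = 2: p = 0.30760 + (+0.06919) = 0.37679
t = 3: p = 0.37679 + (+0.04551) = 0.42231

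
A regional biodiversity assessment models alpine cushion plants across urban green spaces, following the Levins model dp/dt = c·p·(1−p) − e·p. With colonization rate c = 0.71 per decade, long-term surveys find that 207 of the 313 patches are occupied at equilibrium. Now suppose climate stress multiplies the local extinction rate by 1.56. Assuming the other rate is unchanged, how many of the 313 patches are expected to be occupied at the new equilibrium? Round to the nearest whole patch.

Observed p* = 207/313 = 0.66134.
Balance c(1−p*) = e gives e = 0.71×(1 − 0.66134) = 0.24045.
New p* = 1 − e/c = 1 − 0.37510/0.71000 = 0.47169.
Expected occupied = 313 × 0.47169 = 147.64 ≈ 148.

148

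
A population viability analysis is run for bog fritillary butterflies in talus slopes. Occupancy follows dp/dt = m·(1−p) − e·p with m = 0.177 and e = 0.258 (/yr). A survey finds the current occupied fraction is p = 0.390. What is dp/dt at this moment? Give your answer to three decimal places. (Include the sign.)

Colonization term: m·(1−p) = 0.177×0.6100 = 0.10797.
Extinction term: e·p = 0.10062.
dp/dt = 0.10797 − 0.10062 = 0.00735.

0.007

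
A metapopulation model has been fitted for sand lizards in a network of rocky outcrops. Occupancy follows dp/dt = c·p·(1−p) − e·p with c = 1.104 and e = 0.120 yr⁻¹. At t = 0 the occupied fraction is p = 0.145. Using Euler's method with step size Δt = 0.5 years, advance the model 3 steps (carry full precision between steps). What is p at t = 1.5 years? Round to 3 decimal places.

Update rule: p ← p + [c·p·(1−p) − e·p]·Δt with Δt = 0.5.
step 1: Δp = +0.05973, p = 0.20473
step 2: Δp = +0.07759, p = 0.28233
step 3: Δp = +0.09491, p = 0.37723

0.377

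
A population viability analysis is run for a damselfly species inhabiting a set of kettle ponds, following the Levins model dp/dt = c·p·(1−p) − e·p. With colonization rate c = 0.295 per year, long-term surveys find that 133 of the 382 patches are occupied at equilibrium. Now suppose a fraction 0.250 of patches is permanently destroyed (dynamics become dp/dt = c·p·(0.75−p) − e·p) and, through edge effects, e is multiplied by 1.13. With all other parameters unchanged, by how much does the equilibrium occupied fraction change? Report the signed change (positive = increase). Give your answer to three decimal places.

-0.335

Observed p* = 133/382 = 0.34817.
Balance c(1−p*) = e gives e = 0.295×(1 − 0.34817) = 0.19229.
New p* = 0.75 − e/c = 0.75 − 0.21729/0.29500 = 0.01342.
Δp* = 0.01342 − 0.34817 = -0.33475.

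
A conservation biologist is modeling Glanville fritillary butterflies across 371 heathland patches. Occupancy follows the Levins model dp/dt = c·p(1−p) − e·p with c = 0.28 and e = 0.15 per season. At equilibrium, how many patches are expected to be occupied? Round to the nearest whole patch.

172

p* = 1 − e/c = 1 − 0.15/0.28 = 0.4643.
Expected occupied patches = N × p* = 371 × 0.4643 = 172.25 ≈ 172.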